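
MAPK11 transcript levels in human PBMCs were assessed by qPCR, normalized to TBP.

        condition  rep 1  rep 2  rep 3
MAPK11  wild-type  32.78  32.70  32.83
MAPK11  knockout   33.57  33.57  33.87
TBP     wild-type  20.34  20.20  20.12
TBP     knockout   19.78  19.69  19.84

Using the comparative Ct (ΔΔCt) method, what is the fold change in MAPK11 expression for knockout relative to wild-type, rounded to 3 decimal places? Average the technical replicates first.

0.392

Mean Ct: MAPK11 wild-type 32.770; MAPK11 knockout 33.670; TBP wild-type 20.220; TBP knockout 19.770
ΔCt(wild-type) = 32.770 − 20.220 = 12.550
ΔCt(knockout) = 33.670 − 19.770 = 13.900
ΔΔCt = 13.900 − 12.550 = 1.350
Fold change = 2^(−1.350) = 0.3923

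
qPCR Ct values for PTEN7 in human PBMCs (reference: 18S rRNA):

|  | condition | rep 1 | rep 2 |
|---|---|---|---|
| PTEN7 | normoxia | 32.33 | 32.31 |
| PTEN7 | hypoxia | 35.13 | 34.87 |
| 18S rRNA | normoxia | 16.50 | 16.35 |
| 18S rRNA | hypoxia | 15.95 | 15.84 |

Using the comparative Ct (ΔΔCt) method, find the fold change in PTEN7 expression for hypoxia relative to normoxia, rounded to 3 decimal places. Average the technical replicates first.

Mean Ct: PTEN7 normoxia 32.320; PTEN7 hypoxia 35.000; 18S rRNA normoxia 16.425; 18S rRNA hypoxia 15.895
ΔCt(normoxia) = 32.320 − 16.425 = 15.895
ΔCt(hypoxia) = 35.000 − 15.895 = 19.105
ΔΔCt = 19.105 − 15.895 = 3.210
Fold change = 2^(−3.210) = 0.1081

0.108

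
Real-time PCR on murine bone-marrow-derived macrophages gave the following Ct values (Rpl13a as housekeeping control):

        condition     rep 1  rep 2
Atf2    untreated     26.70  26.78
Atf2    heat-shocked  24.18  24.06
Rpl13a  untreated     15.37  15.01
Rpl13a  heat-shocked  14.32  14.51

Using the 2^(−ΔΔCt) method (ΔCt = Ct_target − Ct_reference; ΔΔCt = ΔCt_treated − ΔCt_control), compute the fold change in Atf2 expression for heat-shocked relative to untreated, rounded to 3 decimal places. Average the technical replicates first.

3.593

Mean Ct: Atf2 untreated 26.740; Atf2 heat-shocked 24.120; Rpl13a untreated 15.190; Rpl13a heat-shocked 14.415
ΔCt(untreated) = 26.740 − 15.190 = 11.550
ΔCt(heat-shocked) = 24.120 − 14.415 = 9.705
ΔΔCt = 9.705 − 11.550 = -1.845
Fold change = 2^(−(-1.845)) = 2^1.845 = 3.5925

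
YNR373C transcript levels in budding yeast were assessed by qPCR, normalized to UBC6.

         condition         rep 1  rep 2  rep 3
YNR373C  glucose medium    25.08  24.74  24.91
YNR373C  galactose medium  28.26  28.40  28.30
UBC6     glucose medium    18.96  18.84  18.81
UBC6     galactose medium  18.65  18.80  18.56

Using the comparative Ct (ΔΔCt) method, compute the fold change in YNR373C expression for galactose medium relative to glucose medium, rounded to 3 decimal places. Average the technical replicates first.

0.082

Mean Ct: YNR373C glucose medium 24.910; YNR373C galactose medium 28.320; UBC6 glucose medium 18.870; UBC6 galactose medium 18.670
ΔCt(glucose medium) = 24.910 − 18.870 = 6.040
ΔCt(galactose medium) = 28.320 − 18.670 = 9.650
ΔΔCt = 9.650 − 6.040 = 3.610
Fold change = 2^(−3.610) = 0.0819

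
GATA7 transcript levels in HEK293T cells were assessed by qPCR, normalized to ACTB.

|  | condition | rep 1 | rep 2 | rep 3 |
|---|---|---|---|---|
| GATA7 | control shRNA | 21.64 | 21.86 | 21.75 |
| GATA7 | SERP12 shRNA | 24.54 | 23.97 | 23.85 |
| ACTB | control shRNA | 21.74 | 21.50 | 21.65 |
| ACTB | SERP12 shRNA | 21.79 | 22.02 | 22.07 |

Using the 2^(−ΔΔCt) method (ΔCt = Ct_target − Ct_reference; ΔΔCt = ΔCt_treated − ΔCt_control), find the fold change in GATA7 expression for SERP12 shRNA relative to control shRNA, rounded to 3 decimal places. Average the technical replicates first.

Mean Ct: GATA7 control shRNA 21.750; GATA7 SERP12 shRNA 24.120; ACTB control shRNA 21.630; ACTB SERP12 shRNA 21.960
ΔCt(control shRNA) = 21.750 − 21.630 = 0.120
ΔCt(SERP12 shRNA) = 24.120 − 21.960 = 2.160
ΔΔCt = 2.160 − 0.120 = 2.040
Fold change = 2^(−2.040) = 0.2432

0.243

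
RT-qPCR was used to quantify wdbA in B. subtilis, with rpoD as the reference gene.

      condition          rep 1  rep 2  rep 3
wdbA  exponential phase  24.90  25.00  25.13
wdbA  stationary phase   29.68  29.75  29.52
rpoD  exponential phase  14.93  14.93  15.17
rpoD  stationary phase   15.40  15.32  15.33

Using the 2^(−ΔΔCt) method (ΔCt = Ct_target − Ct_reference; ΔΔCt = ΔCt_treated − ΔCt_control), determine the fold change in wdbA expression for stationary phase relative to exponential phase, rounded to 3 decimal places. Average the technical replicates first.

0.051

Mean Ct: wdbA exponential phase 25.010; wdbA stationary phase 29.650; rpoD exponential phase 15.010; rpoD stationary phase 15.350
ΔCt(exponential phase) = 25.010 − 15.010 = 10.000
ΔCt(stationary phase) = 29.650 − 15.350 = 14.300
ΔΔCt = 14.300 − 10.000 = 4.300
Fold change = 2^(−4.300) = 0.0508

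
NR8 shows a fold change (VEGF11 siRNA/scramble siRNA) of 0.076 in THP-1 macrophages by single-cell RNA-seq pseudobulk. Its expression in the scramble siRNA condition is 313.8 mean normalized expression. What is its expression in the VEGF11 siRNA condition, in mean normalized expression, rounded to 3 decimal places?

VEGF11 siRNA expression = 313.8 × 0.076 = 23.849

23.849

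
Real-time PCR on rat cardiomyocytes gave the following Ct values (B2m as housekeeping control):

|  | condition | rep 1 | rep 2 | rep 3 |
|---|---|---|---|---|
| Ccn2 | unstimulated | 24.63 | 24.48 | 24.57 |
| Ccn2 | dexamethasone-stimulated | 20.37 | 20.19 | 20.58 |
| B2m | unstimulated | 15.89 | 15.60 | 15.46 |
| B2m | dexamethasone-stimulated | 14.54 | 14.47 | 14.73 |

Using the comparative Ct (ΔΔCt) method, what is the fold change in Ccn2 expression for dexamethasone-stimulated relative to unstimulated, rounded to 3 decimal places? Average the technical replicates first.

8.634

Mean Ct: Ccn2 unstimulated 24.560; Ccn2 dexamethasone-stimulated 20.380; B2m unstimulated 15.650; B2m dexamethasone-stimulated 14.580
ΔCt(unstimulated) = 24.560 − 15.650 = 8.910
ΔCt(dexamethasone-stimulated) = 20.380 − 14.580 = 5.800
ΔΔCt = 5.800 − 8.910 = -3.110
Fold change = 2^(−(-3.110)) = 2^3.110 = 8.6338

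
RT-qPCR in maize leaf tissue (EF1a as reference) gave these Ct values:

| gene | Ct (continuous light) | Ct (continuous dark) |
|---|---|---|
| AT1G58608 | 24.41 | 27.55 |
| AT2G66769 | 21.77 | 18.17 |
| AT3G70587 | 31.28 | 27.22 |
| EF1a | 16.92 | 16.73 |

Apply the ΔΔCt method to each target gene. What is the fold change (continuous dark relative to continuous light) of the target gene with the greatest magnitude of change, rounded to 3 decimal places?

14.621

AT1G58608: ΔΔCt = (27.55−16.73) − (24.41−16.92) = 10.82 − 7.49 = 3.33; fold change = 2^-3.33 = 0.099
AT2G66769: ΔΔCt = (18.17−16.73) − (21.77−16.92) = 1.44 − 4.85 = -3.41; fold change = 2^3.41 = 10.629
AT3G70587: ΔΔCt = (27.22−16.73) − (31.28−16.92) = 10.49 − 14.36 = -3.87; fold change = 2^3.87 = 14.621
AT3G70587 has the largest |ΔΔCt| = 3.87.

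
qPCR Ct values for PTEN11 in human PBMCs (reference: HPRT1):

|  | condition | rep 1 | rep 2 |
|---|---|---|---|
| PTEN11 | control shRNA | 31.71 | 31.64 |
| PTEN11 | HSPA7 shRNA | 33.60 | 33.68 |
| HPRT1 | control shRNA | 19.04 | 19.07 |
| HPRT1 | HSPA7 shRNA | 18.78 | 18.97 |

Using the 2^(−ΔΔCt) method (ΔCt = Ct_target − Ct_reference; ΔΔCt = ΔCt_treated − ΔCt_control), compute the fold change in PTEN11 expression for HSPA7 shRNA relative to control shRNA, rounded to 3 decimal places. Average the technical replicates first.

0.226

Mean Ct: PTEN11 control shRNA 31.675; PTEN11 HSPA7 shRNA 33.640; HPRT1 control shRNA 19.055; HPRT1 HSPA7 shRNA 18.875
ΔCt(control shRNA) = 31.675 − 19.055 = 12.620
ΔCt(HSPA7 shRNA) = 33.640 − 18.875 = 14.765
ΔΔCt = 14.765 − 12.620 = 2.145
Fold change = 2^(−2.145) = 0.2261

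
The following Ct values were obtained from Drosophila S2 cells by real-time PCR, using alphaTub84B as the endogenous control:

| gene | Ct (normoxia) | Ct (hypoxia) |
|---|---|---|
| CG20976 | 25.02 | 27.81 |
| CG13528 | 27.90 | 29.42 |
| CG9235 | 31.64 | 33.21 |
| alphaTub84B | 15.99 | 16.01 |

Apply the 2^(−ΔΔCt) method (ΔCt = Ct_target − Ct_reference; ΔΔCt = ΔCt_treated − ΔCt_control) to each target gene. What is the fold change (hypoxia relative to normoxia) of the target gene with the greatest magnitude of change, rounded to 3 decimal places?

CG20976: ΔΔCt = (27.81−16.01) − (25.02−15.99) = 11.80 − 9.03 = 2.77; fold change = 2^-2.77 = 0.147
CG13528: ΔΔCt = (29.42−16.01) − (27.90−15.99) = 13.41 − 11.91 = 1.50; fold change = 2^-1.50 = 0.354
CG9235: ΔΔCt = (33.21−16.01) − (31.64−15.99) = 17.20 − 15.65 = 1.55; fold change = 2^-1.55 = 0.342
CG20976 has the largest |ΔΔCt| = 2.77.

0.147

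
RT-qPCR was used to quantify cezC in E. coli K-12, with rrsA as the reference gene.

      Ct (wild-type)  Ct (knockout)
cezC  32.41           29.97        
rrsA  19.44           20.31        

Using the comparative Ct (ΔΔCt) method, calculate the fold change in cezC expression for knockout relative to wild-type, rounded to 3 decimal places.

9.918

ΔCt(wild-type) = 32.410 − 19.440 = 12.970
ΔCt(knockout) = 29.970 − 20.310 = 9.660
ΔΔCt = 9.660 − 12.970 = -3.310
Fold change = 2^(−(-3.310)) = 2^3.310 = 9.9177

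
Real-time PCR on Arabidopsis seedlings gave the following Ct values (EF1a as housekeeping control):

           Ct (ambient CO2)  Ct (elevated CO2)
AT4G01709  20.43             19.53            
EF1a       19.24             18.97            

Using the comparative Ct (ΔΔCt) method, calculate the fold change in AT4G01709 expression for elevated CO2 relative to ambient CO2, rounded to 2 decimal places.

1.55

ΔCt(ambient CO2) = 20.430 − 19.240 = 1.190
ΔCt(elevated CO2) = 19.530 − 18.970 = 0.560
ΔΔCt = 0.560 − 1.190 = -0.630
Fold change = 2^(−(-0.630)) = 2^0.630 = 1.548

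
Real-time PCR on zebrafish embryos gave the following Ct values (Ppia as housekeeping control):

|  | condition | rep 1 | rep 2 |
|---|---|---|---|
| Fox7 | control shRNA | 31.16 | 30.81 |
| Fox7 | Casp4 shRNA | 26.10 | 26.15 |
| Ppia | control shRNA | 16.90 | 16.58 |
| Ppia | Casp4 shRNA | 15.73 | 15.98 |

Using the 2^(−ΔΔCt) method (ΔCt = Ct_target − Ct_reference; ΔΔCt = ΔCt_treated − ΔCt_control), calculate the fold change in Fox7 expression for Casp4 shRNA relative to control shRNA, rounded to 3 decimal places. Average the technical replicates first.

Mean Ct: Fox7 control shRNA 30.985; Fox7 Casp4 shRNA 26.125; Ppia control shRNA 16.740; Ppia Casp4 shRNA 15.855
ΔCt(control shRNA) = 30.985 − 16.740 = 14.245
ΔCt(Casp4 shRNA) = 26.125 − 15.855 = 10.270
ΔΔCt = 10.270 − 14.245 = -3.975
Fold change = 2^(−(-3.975)) = 2^3.975 = 15.7251

15.725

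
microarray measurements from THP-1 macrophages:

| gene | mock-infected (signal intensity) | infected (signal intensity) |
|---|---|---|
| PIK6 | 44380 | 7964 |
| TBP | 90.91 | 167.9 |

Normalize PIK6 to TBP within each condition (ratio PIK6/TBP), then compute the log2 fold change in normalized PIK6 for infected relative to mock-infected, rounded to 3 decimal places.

-3.363

PIK6/TBP (mock-infected) = 44380 / 90.91 = 488.18
PIK6/TBP (infected) = 7964 / 167.9 = 47.433
Fold change = 47.433 / 488.18 = 0.0972
log2(0.0972) = -3.3634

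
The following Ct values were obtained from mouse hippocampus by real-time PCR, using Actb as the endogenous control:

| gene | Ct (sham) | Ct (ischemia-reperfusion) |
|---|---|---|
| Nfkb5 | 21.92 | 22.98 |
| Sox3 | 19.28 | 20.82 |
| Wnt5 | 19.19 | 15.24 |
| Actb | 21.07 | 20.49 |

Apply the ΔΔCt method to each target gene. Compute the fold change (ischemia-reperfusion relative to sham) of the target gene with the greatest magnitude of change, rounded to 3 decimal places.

10.339

Nfkb5: ΔΔCt = (22.98−20.49) − (21.92−21.07) = 2.49 − 0.85 = 1.64; fold change = 2^-1.64 = 0.321
Sox3: ΔΔCt = (20.82−20.49) − (19.28−21.07) = 0.33 − (-1.79) = 2.12; fold change = 2^-2.12 = 0.230
Wnt5: ΔΔCt = (15.24−20.49) − (19.19−21.07) = -5.25 − (-1.88) = -3.37; fold change = 2^3.37 = 10.339
Wnt5 has the largest |ΔΔCt| = 3.37.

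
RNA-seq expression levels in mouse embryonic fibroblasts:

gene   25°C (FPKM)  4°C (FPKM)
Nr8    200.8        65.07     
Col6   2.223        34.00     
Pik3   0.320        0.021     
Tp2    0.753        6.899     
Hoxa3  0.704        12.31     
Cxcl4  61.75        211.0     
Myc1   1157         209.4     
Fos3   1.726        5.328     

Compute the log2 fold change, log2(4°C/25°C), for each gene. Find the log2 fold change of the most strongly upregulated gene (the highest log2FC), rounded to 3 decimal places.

log2(65.07/200.8) = -1.626  (Nr8)
log2(34.00/2.223) = 3.935  (Col6)
log2(0.021/0.320) = -3.930  (Pik3)
log2(6.899/0.753) = 3.196  (Tp2)
log2(12.31/0.704) = 4.128  (Hoxa3)
log2(211.0/61.75) = 1.773  (Cxcl4)
log2(209.4/1157) = -2.466  (Myc1)
log2(5.328/1.726) = 1.626  (Fos3)
Hoxa3 is most strongly upregulated.

4.128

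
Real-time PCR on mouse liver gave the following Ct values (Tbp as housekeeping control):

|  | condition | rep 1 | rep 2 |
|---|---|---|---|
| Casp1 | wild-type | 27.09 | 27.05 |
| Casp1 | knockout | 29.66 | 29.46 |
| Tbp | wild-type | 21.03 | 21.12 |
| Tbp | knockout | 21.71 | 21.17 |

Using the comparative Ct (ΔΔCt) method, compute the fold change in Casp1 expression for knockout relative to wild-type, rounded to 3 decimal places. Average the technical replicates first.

0.229

Mean Ct: Casp1 wild-type 27.070; Casp1 knockout 29.560; Tbp wild-type 21.075; Tbp knockout 21.440
ΔCt(wild-type) = 27.070 − 21.075 = 5.995
ΔCt(knockout) = 29.560 − 21.440 = 8.120
ΔΔCt = 8.120 − 5.995 = 2.125
Fold change = 2^(−2.125) = 0.2293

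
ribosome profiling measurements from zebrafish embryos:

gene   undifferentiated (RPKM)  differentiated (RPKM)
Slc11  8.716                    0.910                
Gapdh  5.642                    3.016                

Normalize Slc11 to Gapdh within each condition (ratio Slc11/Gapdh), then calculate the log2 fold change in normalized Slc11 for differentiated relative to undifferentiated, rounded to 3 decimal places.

-2.356

Slc11/Gapdh (undifferentiated) = 8.716 / 5.642 = 1.5448
Slc11/Gapdh (differentiated) = 0.910 / 3.016 = 0.30172
Fold change = 0.30172 / 1.5448 = 0.1953
log2(0.1953) = -2.3562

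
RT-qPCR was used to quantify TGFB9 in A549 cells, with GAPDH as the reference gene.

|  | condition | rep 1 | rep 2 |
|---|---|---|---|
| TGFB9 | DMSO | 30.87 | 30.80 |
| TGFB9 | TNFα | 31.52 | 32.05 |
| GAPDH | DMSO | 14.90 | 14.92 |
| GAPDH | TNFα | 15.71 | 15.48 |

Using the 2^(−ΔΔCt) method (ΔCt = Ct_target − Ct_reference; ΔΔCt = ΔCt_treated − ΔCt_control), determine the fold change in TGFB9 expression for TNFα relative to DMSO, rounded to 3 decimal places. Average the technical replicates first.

Mean Ct: TGFB9 DMSO 30.835; TGFB9 TNFα 31.785; GAPDH DMSO 14.910; GAPDH TNFα 15.595
ΔCt(DMSO) = 30.835 − 14.910 = 15.925
ΔCt(TNFα) = 31.785 − 15.595 = 16.190
ΔΔCt = 16.190 − 15.925 = 0.265
Fold change = 2^(−0.265) = 0.8322

0.832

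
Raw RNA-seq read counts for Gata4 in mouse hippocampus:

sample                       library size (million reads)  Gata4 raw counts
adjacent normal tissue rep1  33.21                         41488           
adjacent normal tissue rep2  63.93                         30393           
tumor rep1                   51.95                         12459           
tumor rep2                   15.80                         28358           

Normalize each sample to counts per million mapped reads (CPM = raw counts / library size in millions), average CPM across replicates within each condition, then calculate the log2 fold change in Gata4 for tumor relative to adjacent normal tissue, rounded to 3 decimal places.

CPM(adjacent normal tissue rep1) = 41488 / 33.21 = 1249.2623
CPM(adjacent normal tissue rep2) = 30393 / 63.93 = 475.4106
CPM(tumor rep1) = 12459 / 51.95 = 239.8268
CPM(tumor rep2) = 28358 / 15.80 = 1794.8101
mean CPM(adjacent normal tissue) = 862.3364; mean CPM(tumor) = 1017.3184
Fold change = 1017.3184 / 862.3364 = 1.17972
log2(1.17972) = 0.2384

0.238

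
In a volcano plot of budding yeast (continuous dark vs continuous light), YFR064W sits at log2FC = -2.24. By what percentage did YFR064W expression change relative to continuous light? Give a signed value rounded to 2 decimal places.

Fold change = 2^(-2.24) = 0.2117
Percent change = (FC − 1) × 100% = (0.2117 − 1) × 100 = -78.83%

-78.83%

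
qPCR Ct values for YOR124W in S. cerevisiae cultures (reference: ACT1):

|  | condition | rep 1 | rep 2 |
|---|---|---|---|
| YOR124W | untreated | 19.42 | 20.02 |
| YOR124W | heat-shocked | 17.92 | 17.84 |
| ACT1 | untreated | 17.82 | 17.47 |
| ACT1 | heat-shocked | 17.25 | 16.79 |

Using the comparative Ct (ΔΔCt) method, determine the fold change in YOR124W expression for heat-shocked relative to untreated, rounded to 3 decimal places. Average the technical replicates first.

Mean Ct: YOR124W untreated 19.720; YOR124W heat-shocked 17.880; ACT1 untreated 17.645; ACT1 heat-shocked 17.020
ΔCt(untreated) = 19.720 − 17.645 = 2.075
ΔCt(heat-shocked) = 17.880 − 17.020 = 0.860
ΔΔCt = 0.860 − 2.075 = -1.215
Fold change = 2^(−(-1.215)) = 2^1.215 = 2.3214

2.321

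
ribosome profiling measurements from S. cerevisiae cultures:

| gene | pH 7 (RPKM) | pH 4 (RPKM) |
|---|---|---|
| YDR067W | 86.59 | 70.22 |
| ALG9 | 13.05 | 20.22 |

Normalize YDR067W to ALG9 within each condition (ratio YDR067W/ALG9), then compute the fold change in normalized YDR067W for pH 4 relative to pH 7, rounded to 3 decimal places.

0.523

YDR067W/ALG9 (pH 7) = 86.59 / 13.05 = 6.6352
YDR067W/ALG9 (pH 4) = 70.22 / 20.22 = 3.4728
Fold change = 3.4728 / 6.6352 = 0.5234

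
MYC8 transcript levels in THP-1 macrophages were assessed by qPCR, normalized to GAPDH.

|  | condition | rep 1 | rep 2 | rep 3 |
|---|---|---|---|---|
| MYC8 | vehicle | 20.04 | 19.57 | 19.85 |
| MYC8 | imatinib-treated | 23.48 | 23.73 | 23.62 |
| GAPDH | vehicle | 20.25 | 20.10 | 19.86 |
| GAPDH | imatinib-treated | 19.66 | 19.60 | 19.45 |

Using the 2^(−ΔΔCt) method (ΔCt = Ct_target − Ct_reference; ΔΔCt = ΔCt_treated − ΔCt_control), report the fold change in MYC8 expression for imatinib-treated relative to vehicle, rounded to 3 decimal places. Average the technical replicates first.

Mean Ct: MYC8 vehicle 19.820; MYC8 imatinib-treated 23.610; GAPDH vehicle 20.070; GAPDH imatinib-treated 19.570
ΔCt(vehicle) = 19.820 − 20.070 = -0.250
ΔCt(imatinib-treated) = 23.610 − 19.570 = 4.040
ΔΔCt = 4.040 − (-0.250) = 4.290
Fold change = 2^(−4.290) = 0.0511

0.051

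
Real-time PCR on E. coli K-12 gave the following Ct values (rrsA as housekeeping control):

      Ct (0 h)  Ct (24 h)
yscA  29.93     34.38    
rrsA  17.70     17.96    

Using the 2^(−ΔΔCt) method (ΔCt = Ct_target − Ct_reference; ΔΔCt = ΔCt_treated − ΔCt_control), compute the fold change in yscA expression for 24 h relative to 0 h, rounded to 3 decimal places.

0.055

ΔCt(0 h) = 29.930 − 17.700 = 12.230
ΔCt(24 h) = 34.380 − 17.960 = 16.420
ΔΔCt = 16.420 − 12.230 = 4.190
Fold change = 2^(−4.190) = 0.0548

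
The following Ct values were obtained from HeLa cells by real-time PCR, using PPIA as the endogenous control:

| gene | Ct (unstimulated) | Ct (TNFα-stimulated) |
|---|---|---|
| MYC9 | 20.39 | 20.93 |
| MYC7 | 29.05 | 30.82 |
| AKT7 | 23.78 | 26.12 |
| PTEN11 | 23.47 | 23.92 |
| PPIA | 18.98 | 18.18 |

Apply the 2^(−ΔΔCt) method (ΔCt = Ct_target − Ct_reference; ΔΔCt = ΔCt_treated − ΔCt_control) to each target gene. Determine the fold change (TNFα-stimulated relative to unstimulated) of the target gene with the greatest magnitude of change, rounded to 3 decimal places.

0.113

MYC9: ΔΔCt = (20.93−18.18) − (20.39−18.98) = 2.75 − 1.41 = 1.34; fold change = 2^-1.34 = 0.395
MYC7: ΔΔCt = (30.82−18.18) − (29.05−18.98) = 12.64 − 10.07 = 2.57; fold change = 2^-2.57 = 0.168
AKT7: ΔΔCt = (26.12−18.18) − (23.78−18.98) = 7.94 − 4.80 = 3.14; fold change = 2^-3.14 = 0.113
PTEN11: ΔΔCt = (23.92−18.18) − (23.47−18.98) = 5.74 − 4.49 = 1.25; fold change = 2^-1.25 = 0.420
AKT7 has the largest |ΔΔCt| = 3.14.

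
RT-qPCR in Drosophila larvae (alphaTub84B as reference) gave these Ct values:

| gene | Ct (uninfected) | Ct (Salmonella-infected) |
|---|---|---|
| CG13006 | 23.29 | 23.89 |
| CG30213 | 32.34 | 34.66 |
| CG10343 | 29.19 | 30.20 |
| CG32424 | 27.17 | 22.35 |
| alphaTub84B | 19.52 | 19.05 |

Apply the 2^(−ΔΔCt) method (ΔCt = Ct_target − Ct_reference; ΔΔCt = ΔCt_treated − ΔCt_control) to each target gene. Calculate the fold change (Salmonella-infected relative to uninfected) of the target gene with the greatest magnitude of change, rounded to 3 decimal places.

20.393

CG13006: ΔΔCt = (23.89−19.05) − (23.29−19.52) = 4.84 − 3.77 = 1.07; fold change = 2^-1.07 = 0.476
CG30213: ΔΔCt = (34.66−19.05) − (32.34−19.52) = 15.61 − 12.82 = 2.79; fold change = 2^-2.79 = 0.145
CG10343: ΔΔCt = (30.20−19.05) − (29.19−19.52) = 11.15 − 9.67 = 1.48; fold change = 2^-1.48 = 0.358
CG32424: ΔΔCt = (22.35−19.05) − (27.17−19.52) = 3.30 − 7.65 = -4.35; fold change = 2^4.35 = 20.393
CG32424 has the largest |ΔΔCt| = 4.35.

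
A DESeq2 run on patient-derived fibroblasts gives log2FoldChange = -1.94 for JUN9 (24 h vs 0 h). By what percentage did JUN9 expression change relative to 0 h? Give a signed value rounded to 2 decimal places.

-73.94%

Fold change = 2^(-1.94) = 0.2606
Percent change = (FC − 1) × 100% = (0.2606 − 1) × 100 = -73.94%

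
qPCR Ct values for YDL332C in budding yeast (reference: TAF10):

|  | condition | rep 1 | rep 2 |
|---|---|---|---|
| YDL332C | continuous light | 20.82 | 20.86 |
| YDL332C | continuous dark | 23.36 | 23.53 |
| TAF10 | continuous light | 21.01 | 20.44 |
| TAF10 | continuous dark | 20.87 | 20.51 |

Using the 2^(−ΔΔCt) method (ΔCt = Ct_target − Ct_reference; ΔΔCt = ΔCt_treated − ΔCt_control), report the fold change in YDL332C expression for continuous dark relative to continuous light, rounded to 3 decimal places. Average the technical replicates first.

Mean Ct: YDL332C continuous light 20.840; YDL332C continuous dark 23.445; TAF10 continuous light 20.725; TAF10 continuous dark 20.690
ΔCt(continuous light) = 20.840 − 20.725 = 0.115
ΔCt(continuous dark) = 23.445 − 20.690 = 2.755
ΔΔCt = 2.755 − 0.115 = 2.640
Fold change = 2^(−2.640) = 0.1604

0.160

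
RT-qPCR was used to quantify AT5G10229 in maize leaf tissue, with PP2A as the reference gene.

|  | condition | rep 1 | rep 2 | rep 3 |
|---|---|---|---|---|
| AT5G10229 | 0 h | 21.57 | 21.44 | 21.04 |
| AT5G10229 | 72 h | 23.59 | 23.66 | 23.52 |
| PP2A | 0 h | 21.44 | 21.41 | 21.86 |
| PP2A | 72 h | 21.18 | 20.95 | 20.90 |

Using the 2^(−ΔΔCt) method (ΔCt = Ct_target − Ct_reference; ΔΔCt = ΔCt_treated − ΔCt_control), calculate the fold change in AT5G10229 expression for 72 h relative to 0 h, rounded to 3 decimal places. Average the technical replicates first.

Mean Ct: AT5G10229 0 h 21.350; AT5G10229 72 h 23.590; PP2A 0 h 21.570; PP2A 72 h 21.010
ΔCt(0 h) = 21.350 − 21.570 = -0.220
ΔCt(72 h) = 23.590 − 21.010 = 2.580
ΔΔCt = 2.580 − (-0.220) = 2.800
Fold change = 2^(−2.800) = 0.1436

0.144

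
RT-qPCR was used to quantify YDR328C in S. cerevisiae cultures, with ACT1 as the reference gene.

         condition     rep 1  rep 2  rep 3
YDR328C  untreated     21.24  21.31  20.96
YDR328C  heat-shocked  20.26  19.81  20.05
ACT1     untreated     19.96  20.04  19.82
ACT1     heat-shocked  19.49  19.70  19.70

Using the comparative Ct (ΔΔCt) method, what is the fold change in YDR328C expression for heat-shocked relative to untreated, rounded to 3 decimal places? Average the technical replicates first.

Mean Ct: YDR328C untreated 21.170; YDR328C heat-shocked 20.040; ACT1 untreated 19.940; ACT1 heat-shocked 19.630
ΔCt(untreated) = 21.170 − 19.940 = 1.230
ΔCt(heat-shocked) = 20.040 − 19.630 = 0.410
ΔΔCt = 0.410 − 1.230 = -0.820
Fold change = 2^(−(-0.820)) = 2^0.820 = 1.7654

1.765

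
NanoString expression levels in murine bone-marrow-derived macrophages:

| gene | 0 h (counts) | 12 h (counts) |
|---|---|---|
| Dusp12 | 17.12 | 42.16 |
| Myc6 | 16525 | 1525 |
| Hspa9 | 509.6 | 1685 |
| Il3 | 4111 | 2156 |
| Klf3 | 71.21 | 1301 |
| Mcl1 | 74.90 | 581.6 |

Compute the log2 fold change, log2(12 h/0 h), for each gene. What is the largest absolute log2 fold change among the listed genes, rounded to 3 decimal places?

4.191

log2(42.16/17.12) = 1.300  (Dusp12)
log2(1525/16525) = -3.438  (Myc6)
log2(1685/509.6) = 1.725  (Hspa9)
log2(2156/4111) = -0.931  (Il3)
log2(1301/71.21) = 4.191  (Klf3)
log2(581.6/74.90) = 2.957  (Mcl1)
The largest magnitude belongs to Klf3.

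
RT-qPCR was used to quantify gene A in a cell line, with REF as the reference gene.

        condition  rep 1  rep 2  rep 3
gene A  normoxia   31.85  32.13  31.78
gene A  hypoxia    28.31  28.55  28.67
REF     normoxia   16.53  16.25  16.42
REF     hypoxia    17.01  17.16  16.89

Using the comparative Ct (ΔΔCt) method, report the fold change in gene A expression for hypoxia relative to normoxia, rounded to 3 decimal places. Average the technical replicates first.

Mean Ct: gene A normoxia 31.920; gene A hypoxia 28.510; REF normoxia 16.400; REF hypoxia 17.020
ΔCt(normoxia) = 31.920 − 16.400 = 15.520
ΔCt(hypoxia) = 28.510 − 17.020 = 11.490
ΔΔCt = 11.490 − 15.520 = -4.030
Fold change = 2^(−(-4.030)) = 2^4.030 = 16.3362

16.336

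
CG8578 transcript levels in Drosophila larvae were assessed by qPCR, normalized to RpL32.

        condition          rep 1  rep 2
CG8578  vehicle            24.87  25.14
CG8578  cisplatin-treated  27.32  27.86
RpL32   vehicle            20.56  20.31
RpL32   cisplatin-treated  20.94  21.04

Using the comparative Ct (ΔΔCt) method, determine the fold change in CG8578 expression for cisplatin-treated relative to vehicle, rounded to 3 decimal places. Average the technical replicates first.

Mean Ct: CG8578 vehicle 25.005; CG8578 cisplatin-treated 27.590; RpL32 vehicle 20.435; RpL32 cisplatin-treated 20.990
ΔCt(vehicle) = 25.005 − 20.435 = 4.570
ΔCt(cisplatin-treated) = 27.590 − 20.990 = 6.600
ΔΔCt = 6.600 − 4.570 = 2.030
Fold change = 2^(−2.030) = 0.2449

0.245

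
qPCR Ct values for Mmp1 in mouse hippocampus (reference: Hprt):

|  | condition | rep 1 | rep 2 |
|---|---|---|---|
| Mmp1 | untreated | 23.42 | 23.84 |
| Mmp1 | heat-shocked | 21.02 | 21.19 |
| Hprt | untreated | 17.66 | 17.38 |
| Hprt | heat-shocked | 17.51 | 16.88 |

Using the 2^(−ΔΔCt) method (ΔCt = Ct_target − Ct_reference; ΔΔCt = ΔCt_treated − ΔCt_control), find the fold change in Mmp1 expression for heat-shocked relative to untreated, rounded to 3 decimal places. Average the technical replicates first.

4.595

Mean Ct: Mmp1 untreated 23.630; Mmp1 heat-shocked 21.105; Hprt untreated 17.520; Hprt heat-shocked 17.195
ΔCt(untreated) = 23.630 − 17.520 = 6.110
ΔCt(heat-shocked) = 21.105 − 17.195 = 3.910
ΔΔCt = 3.910 − 6.110 = -2.200
Fold change = 2^(−(-2.200)) = 2^2.200 = 4.5948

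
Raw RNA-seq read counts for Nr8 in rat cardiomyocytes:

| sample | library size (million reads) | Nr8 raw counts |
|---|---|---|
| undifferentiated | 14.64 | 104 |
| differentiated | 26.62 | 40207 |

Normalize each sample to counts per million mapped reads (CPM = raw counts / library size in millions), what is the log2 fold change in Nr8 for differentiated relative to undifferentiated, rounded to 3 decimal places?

7.732

CPM(undifferentiated) = 104 / 14.64 = 7.1038
CPM(differentiated) = 40207 / 26.62 = 1510.4057
Fold change = 1510.4057 / 7.1038 = 212.61865
log2(212.61865) = 7.7321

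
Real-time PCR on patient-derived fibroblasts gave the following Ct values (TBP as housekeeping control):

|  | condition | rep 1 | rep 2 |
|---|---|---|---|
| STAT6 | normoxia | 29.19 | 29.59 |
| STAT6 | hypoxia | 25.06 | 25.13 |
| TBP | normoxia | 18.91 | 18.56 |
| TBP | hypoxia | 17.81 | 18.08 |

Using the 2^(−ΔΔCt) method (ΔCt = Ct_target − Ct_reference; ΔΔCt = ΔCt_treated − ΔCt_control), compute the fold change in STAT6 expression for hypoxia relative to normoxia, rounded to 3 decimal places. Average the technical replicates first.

11.353

Mean Ct: STAT6 normoxia 29.390; STAT6 hypoxia 25.095; TBP normoxia 18.735; TBP hypoxia 17.945
ΔCt(normoxia) = 29.390 − 18.735 = 10.655
ΔCt(hypoxia) = 25.095 − 17.945 = 7.150
ΔΔCt = 7.150 − 10.655 = -3.505
Fold change = 2^(−(-3.505)) = 2^3.505 = 11.3530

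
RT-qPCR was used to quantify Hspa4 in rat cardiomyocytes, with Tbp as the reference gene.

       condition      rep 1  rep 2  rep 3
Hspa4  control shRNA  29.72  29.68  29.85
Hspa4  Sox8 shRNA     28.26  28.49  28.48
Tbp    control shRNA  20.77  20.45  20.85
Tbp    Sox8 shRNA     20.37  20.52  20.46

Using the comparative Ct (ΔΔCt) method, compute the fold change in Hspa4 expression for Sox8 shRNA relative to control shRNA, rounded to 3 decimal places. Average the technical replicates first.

2.144

Mean Ct: Hspa4 control shRNA 29.750; Hspa4 Sox8 shRNA 28.410; Tbp control shRNA 20.690; Tbp Sox8 shRNA 20.450
ΔCt(control shRNA) = 29.750 − 20.690 = 9.060
ΔCt(Sox8 shRNA) = 28.410 − 20.450 = 7.960
ΔΔCt = 7.960 − 9.060 = -1.100
Fold change = 2^(−(-1.100)) = 2^1.100 = 2.1435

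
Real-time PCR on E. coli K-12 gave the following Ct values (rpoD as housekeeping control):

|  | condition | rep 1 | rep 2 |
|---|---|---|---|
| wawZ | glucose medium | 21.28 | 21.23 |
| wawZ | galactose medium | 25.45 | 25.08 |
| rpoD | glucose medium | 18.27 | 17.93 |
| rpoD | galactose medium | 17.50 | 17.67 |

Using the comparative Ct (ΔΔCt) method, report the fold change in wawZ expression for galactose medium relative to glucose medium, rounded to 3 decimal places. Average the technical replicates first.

0.043

Mean Ct: wawZ glucose medium 21.255; wawZ galactose medium 25.265; rpoD glucose medium 18.100; rpoD galactose medium 17.585
ΔCt(glucose medium) = 21.255 − 18.100 = 3.155
ΔCt(galactose medium) = 25.265 − 17.585 = 7.680
ΔΔCt = 7.680 − 3.155 = 4.525
Fold change = 2^(−4.525) = 0.0434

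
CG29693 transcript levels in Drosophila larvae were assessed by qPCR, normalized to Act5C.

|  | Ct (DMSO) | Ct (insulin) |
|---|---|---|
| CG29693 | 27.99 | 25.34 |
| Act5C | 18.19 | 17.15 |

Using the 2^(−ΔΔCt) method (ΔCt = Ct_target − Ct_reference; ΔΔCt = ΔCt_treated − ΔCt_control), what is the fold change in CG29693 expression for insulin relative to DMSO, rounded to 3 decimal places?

3.053

ΔCt(DMSO) = 27.990 − 18.190 = 9.800
ΔCt(insulin) = 25.340 − 17.150 = 8.190
ΔΔCt = 8.190 − 9.800 = -1.610
Fold change = 2^(−(-1.610)) = 2^1.610 = 3.0525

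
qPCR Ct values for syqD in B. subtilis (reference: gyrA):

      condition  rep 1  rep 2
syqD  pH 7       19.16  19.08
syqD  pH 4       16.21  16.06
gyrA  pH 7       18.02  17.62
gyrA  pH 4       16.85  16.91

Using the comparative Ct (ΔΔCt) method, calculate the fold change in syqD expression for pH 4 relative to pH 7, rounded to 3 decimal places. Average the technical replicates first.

Mean Ct: syqD pH 7 19.120; syqD pH 4 16.135; gyrA pH 7 17.820; gyrA pH 4 16.880
ΔCt(pH 7) = 19.120 − 17.820 = 1.300
ΔCt(pH 4) = 16.135 − 16.880 = -0.745
ΔΔCt = -0.745 − 1.300 = -2.045
Fold change = 2^(−(-2.045)) = 2^2.045 = 4.1267

4.127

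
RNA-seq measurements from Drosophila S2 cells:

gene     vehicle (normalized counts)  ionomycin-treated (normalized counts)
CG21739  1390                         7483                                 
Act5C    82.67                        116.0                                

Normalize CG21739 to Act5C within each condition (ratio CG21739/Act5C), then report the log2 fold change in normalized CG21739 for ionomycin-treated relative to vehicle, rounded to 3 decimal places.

CG21739/Act5C (vehicle) = 1390 / 82.67 = 16.814
CG21739/Act5C (ionomycin-treated) = 7483 / 116.0 = 64.509
Fold change = 64.509 / 16.814 = 3.8366
log2(3.8366) = 1.9398

1.940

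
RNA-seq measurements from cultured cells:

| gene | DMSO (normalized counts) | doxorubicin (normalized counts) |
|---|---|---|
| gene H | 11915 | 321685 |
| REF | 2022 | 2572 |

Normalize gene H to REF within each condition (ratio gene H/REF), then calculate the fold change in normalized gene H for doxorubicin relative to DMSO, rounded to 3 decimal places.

gene H/REF (DMSO) = 11915 / 2022 = 5.8927
gene H/REF (doxorubicin) = 321685 / 2572 = 125.07
Fold change = 125.07 / 5.8927 = 21.2250

21.225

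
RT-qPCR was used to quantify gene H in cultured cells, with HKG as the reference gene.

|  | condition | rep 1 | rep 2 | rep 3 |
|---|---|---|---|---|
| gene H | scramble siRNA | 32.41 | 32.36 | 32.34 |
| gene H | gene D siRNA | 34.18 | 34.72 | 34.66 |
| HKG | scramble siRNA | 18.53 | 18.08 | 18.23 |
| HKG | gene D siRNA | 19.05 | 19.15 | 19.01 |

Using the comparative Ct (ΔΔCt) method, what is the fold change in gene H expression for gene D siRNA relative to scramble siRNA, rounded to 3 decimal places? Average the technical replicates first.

0.390

Mean Ct: gene H scramble siRNA 32.370; gene H gene D siRNA 34.520; HKG scramble siRNA 18.280; HKG gene D siRNA 19.070
ΔCt(scramble siRNA) = 32.370 − 18.280 = 14.090
ΔCt(gene D siRNA) = 34.520 − 19.070 = 15.450
ΔΔCt = 15.450 − 14.090 = 1.360
Fold change = 2^(−1.360) = 0.3896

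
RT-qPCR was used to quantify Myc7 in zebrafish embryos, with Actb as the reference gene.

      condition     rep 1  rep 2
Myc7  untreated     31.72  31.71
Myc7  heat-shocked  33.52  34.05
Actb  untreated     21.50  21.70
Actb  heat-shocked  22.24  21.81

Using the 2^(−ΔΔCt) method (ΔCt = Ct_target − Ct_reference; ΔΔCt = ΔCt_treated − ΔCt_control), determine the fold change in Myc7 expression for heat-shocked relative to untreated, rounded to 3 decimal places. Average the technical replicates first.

Mean Ct: Myc7 untreated 31.715; Myc7 heat-shocked 33.785; Actb untreated 21.600; Actb heat-shocked 22.025
ΔCt(untreated) = 31.715 − 21.600 = 10.115
ΔCt(heat-shocked) = 33.785 − 22.025 = 11.760
ΔΔCt = 11.760 − 10.115 = 1.645
Fold change = 2^(−1.645) = 0.3197

0.320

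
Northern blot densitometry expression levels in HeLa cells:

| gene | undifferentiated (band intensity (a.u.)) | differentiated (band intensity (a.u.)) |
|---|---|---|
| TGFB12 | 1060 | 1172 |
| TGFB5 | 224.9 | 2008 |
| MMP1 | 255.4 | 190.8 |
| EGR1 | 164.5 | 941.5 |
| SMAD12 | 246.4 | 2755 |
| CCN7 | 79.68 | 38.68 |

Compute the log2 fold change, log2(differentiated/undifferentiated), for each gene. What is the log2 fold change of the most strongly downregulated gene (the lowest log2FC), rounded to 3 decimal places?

-1.043

log2(1172/1060) = 0.145  (TGFB12)
log2(2008/224.9) = 3.158  (TGFB5)
log2(190.8/255.4) = -0.421  (MMP1)
log2(941.5/164.5) = 2.517  (EGR1)
log2(2755/246.4) = 3.483  (SMAD12)
log2(38.68/79.68) = -1.043  (CCN7)
CCN7 is most strongly downregulated.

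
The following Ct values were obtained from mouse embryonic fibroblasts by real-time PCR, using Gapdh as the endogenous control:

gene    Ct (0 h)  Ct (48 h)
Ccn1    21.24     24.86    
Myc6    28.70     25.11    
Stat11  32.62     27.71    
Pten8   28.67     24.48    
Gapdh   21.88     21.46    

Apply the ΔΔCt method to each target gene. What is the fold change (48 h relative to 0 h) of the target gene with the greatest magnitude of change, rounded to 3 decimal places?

22.471

Ccn1: ΔΔCt = (24.86−21.46) − (21.24−21.88) = 3.40 − (-0.64) = 4.04; fold change = 2^-4.04 = 0.061
Myc6: ΔΔCt = (25.11−21.46) − (28.70−21.88) = 3.65 − 6.82 = -3.17; fold change = 2^3.17 = 9.000
Stat11: ΔΔCt = (27.71−21.46) − (32.62−21.88) = 6.25 − 10.74 = -4.49; fold change = 2^4.49 = 22.471
Pten8: ΔΔCt = (24.48−21.46) − (28.67−21.88) = 3.02 − 6.79 = -3.77; fold change = 2^3.77 = 13.642
Stat11 has the largest |ΔΔCt| = 4.49.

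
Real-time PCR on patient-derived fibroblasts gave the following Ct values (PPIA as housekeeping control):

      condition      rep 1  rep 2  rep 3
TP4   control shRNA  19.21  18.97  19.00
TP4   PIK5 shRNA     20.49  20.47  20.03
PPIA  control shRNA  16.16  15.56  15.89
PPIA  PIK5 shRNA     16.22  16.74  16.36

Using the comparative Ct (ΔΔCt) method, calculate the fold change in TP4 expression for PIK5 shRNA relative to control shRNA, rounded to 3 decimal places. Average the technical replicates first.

Mean Ct: TP4 control shRNA 19.060; TP4 PIK5 shRNA 20.330; PPIA control shRNA 15.870; PPIA PIK5 shRNA 16.440
ΔCt(control shRNA) = 19.060 − 15.870 = 3.190
ΔCt(PIK5 shRNA) = 20.330 − 16.440 = 3.890
ΔΔCt = 3.890 − 3.190 = 0.700
Fold change = 2^(−0.700) = 0.6156

0.616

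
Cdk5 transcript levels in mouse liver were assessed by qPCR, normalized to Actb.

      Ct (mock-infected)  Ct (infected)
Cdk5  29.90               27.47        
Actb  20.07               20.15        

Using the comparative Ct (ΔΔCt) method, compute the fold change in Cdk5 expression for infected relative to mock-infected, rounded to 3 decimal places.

ΔCt(mock-infected) = 29.900 − 20.070 = 9.830
ΔCt(infected) = 27.470 − 20.150 = 7.320
ΔΔCt = 7.320 − 9.830 = -2.510
Fold change = 2^(−(-2.510)) = 2^2.510 = 5.6962

5.696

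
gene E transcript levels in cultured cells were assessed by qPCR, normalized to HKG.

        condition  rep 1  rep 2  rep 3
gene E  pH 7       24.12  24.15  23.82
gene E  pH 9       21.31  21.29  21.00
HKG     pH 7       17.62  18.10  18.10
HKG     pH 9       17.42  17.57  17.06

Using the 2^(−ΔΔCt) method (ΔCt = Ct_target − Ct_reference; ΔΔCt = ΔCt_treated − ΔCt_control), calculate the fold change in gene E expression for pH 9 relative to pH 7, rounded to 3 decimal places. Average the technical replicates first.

Mean Ct: gene E pH 7 24.030; gene E pH 9 21.200; HKG pH 7 17.940; HKG pH 9 17.350
ΔCt(pH 7) = 24.030 − 17.940 = 6.090
ΔCt(pH 9) = 21.200 − 17.350 = 3.850
ΔΔCt = 3.850 − 6.090 = -2.240
Fold change = 2^(−(-2.240)) = 2^2.240 = 4.7240

4.724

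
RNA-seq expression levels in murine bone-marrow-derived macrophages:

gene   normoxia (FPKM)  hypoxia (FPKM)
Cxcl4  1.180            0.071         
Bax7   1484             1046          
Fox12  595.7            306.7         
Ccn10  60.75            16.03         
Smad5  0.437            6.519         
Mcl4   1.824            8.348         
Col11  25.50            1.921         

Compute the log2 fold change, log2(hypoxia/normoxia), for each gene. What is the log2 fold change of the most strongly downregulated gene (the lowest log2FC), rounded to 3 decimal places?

-4.055

log2(0.071/1.180) = -4.055  (Cxcl4)
log2(1046/1484) = -0.505  (Bax7)
log2(306.7/595.7) = -0.958  (Fox12)
log2(16.03/60.75) = -1.922  (Ccn10)
log2(6.519/0.437) = 3.899  (Smad5)
log2(8.348/1.824) = 2.194  (Mcl4)
log2(1.921/25.50) = -3.731  (Col11)
Cxcl4 is most strongly downregulated.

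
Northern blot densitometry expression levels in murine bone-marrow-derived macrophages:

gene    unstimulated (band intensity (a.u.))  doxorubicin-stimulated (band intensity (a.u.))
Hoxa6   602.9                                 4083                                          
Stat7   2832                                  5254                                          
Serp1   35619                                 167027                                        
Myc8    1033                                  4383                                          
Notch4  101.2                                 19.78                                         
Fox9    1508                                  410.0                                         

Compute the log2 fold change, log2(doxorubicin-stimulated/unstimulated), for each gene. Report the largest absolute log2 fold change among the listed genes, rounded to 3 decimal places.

2.760

log2(4083/602.9) = 2.760  (Hoxa6)
log2(5254/2832) = 0.892  (Stat7)
log2(167027/35619) = 2.229  (Serp1)
log2(4383/1033) = 2.085  (Myc8)
log2(19.78/101.2) = -2.355  (Notch4)
log2(410.0/1508) = -1.879  (Fox9)
The largest magnitude belongs to Hoxa6.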